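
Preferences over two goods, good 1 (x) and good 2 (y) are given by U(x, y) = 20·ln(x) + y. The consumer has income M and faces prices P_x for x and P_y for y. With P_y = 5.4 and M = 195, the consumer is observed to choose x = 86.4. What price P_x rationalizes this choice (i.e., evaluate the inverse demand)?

Set MRS = P_x/P_y: (20/x)/1 = P_x/P_y.
So x*(P_x,P_y) = 20·P_y/P_x, independent of income; and y* = (M − 20·P_y)/P_y.
Set x* = 86.4 in the demand function and solve for P_x: P_x = 1.25.

P_x = 1.25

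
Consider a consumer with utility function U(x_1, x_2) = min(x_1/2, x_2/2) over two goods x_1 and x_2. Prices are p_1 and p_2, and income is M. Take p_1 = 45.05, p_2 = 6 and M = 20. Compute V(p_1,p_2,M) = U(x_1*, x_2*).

V = 0.1959

Leontief preferences: the optimum is at the kink where x_1/2 = x_2/2, i.e. x_2 = x_1.
Budget: p_1·x_1 + p_2·x_1 = M, so (2·p_1 + 2·p_2)·x_1 = 2·M.
Demand: x_1*(p_1,p_2,M) = 2·M/(2·p_1 + 2·p_2), x_2* = 2·M/(2·p_1 + 2·p_2).
Here 2·45.05 + 2·6 = 102.1, giving x_1* = 0.3918 and x_2* = 0.3918.
Utility at the optimum: U(0.3918, 0.3918) = 0.1959.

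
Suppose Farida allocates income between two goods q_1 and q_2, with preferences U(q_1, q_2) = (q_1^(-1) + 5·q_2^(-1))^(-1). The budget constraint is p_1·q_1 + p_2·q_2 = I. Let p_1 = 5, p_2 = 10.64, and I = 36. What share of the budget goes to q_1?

share on q_1 = 0.2346

MRS = MU_q_1/MU_q_2 = (1/5)·(q_2/q_1)^(2). Set equal to p_1/p_2.
Solve for the ratio: q_2/q_1 = [5·p_1/p_2]^(0.5).
With the ratio pinned down, the budget gives q_1* = I/(p_1 + p_2·(q_2/q_1)) and q_2* = (q_2/q_1)·q_1*.
Numerically q_2/q_1 = 1.532848, so q_1* = 36/(5 + 10.64·1.532848) = 1.6894 and q_2* = 1.532848·1.6894 = 2.5896.
Expenditure on q_1: 5·1.6894 = 8.4469; share = 0.2346.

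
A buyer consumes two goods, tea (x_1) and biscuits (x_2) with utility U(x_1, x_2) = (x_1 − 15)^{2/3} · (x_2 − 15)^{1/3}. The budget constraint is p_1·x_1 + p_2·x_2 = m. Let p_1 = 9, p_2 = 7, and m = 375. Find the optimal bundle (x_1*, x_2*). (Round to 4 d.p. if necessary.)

x_1* = 25, x_2* = 21.4286

MRS = 2·(x_2−15)/(x_1−15). Tangency with p_1/p_2 gives x_2−15 = (1/2)·(p_1/p_2)·(x_1−15).
After buying the subsistence bundle (15, 15), a share 2/3 of the remaining income goes to x_1: x_1* = 15 + 2/3·(m − 15p_1 − 15p_2)/p_1.
Discretionary income = 375 − 15·9 − 15·7 = 135; x_1* = 15 + 2/3·135/9 = 25; x_2* = 15 + 1/3·135/7 = 21.4286.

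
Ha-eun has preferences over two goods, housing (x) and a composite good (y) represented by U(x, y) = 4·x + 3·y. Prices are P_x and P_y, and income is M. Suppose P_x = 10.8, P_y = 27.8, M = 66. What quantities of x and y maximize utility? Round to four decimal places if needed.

Linear utility — the consumer picks whichever good has higher MU/price: 4/10.8 = 0.3704 vs 3/27.8 = 0.1079.
x gives more utility per dollar, so spend all income on x: x* = M/P_x, y* = 0.
Numerically: x* = 6.1111, y* = 0.

x* = 6.1111, y* = 0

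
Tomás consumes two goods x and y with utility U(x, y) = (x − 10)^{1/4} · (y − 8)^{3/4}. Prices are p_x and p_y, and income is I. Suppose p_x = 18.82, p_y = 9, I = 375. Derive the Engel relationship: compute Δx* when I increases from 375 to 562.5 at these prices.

Δx* = 2.4907

This is Cobb-Douglas in (x−10, y−8): tangency gives 0.25·p_y·(y−8) = 0.75·p_x·(x−10).
Substituting into the budget: x* = 10 + 0.25·(I − 10·p_x − 8·p_y)/p_x, and y* = 8 + 0.75·(…)/p_y.
Discretionary income = 375 − 10·18.82 − 8·9 = 114.8; x* = 10 + 0.25·114.8/18.82 = 11.525.
At I' = 562.5: x* = 14.0157. Change: 14.0157 − 11.525 = 2.4907.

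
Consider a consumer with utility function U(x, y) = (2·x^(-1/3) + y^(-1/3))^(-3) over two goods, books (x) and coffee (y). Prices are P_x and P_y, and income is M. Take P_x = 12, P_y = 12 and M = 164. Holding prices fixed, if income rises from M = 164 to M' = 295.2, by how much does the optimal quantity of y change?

Numerically y/x = 0.594604, so x* = 164/(12 + 12·0.594604) = 8.5706 and y* = 0.594604·8.5706 = 5.0961.
At M' = 295.2: y* = 9.173. Change: 9.173 − 5.0961 = 4.0769.

Δy* = 4.0769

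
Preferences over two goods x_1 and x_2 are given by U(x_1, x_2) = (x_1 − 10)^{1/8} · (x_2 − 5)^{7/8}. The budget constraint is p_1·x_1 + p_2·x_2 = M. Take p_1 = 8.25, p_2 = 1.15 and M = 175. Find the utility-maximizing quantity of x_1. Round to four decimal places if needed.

After buying the subsistence bundle (10, 5), a share 0.125 of the remaining income goes to x_1: x_1* = 10 + 0.125·(M − 10p_1 − 5p_2)/p_1.
Discretionary income = 175 − 10·8.25 − 5·1.15 = 86.75; x_1* = 10 + 0.125·86.75/8.25 = 11.3144.

x_1* = 11.3144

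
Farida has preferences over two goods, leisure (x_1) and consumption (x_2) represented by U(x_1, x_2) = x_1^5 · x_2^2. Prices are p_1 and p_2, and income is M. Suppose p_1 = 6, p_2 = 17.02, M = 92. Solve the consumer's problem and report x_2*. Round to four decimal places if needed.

x_2* = 1.5444

Demand: x_1*(p_1,p_2,M) = 5/7·M/p_1 and x_2* = 2/7·M/p_2.
At p_1=6, p_2=17.02, M=92: x_2* = 2/7·92/17.02 = 1.5444.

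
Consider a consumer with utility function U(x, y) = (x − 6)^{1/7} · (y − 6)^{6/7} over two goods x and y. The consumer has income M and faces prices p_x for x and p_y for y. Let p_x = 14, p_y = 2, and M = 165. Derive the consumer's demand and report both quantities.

MRS = (1/6)·(y−6)/(x−6). Tangency with p_x/p_y gives y−6 = 6·(p_x/p_y)·(x−6).
After buying the subsistence bundle (6, 6), a share 1/7 of the remaining income goes to x: x* = 6 + 1/7·(M − 6p_x − 6p_y)/p_x.
Discretionary income = 165 − 6·14 − 6·2 = 69; x* = 6 + 1/7·69/14 = 6.7041; y* = 6 + 6/7·69/2 = 35.5714.

x* = 6.7041, y* = 35.5714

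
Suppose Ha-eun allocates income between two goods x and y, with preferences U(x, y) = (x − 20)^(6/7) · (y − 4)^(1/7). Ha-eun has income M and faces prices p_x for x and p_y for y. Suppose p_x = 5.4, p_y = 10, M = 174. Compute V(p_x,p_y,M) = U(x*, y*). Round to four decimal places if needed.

This is Cobb-Douglas in (x−20, y−4): tangency gives 6/7·p_y·(y−4) = 1/7·p_x·(x−20).
Substituting into the budget: x* = 20 + 6/7·(M − 20·p_x − 4·p_y)/p_x, and y* = 4 + 1/7·(…)/p_y.
Discretionary income = 174 − 20·5.4 − 4·10 = 26; x* = 20 + 6/7·26/5.4 = 24.127; y* = 4 + 1/7·26/10 = 4.3714.
Utility at the optimum: U(24.127, 4.3714) = 2.9258.

V = 2.9258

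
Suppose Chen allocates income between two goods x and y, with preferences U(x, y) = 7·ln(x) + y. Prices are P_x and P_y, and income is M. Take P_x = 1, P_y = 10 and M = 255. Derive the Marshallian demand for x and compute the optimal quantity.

x* = 70

Set MRS = P_x/P_y: (7/x)/1 = P_x/P_y.
So x*(P_x,P_y) = 7·P_y/P_x, independent of income; and y* = (M − 7·P_y)/P_y.
At the given prices: x* = 7·10/1 = 70.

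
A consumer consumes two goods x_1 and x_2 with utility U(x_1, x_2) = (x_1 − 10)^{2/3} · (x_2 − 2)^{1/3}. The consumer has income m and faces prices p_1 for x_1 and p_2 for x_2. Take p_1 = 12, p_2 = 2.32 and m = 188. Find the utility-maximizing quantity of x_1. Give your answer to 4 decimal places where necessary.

MRS = 2·(x_2−2)/(x_1−10). Tangency with p_1/p_2 gives x_2−2 = (1/2)·(p_1/p_2)·(x_1−10).
Substituting into the budget: x_1* = 10 + 2/3·(m − 10·p_1 − 2·p_2)/p_1, and x_2* = 2 + 1/3·(…)/p_2.
Discretionary income = 188 − 10·12 − 2·2.32 = 63.36; x_1* = 10 + 2/3·63.36/12 = 13.52.

x_1* = 13.52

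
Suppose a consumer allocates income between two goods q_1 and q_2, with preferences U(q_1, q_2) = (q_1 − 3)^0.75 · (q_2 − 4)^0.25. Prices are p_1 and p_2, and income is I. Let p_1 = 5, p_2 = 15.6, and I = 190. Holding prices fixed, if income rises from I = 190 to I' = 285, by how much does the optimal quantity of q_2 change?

This is Cobb-Douglas in (q_1−3, q_2−4): tangency gives 0.75·p_2·(q_2−4) = 0.25·p_1·(q_1−3).
Substituting into the budget: q_1* = 3 + 0.75·(I − 3·p_1 − 4·p_2)/p_1, and q_2* = 4 + 0.25·(…)/p_2.
Discretionary income = 190 − 3·5 − 4·15.6 = 112.6; q_2* = 4 + 0.25·112.6/15.6 = 5.8045.
At I' = 285: q_2* = 7.3269. Change: 7.3269 − 5.8045 = 1.5224.

Δq_2* = 1.5224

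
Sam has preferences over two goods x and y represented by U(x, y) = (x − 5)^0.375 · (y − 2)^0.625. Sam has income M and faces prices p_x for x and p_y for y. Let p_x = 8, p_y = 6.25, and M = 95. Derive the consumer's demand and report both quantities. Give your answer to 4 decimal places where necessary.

x* = 6.9922, y* = 6.25

Discretionary income = 95 − 5·8 − 2·6.25 = 42.5; x* = 5 + 0.375·42.5/8 = 6.9922; y* = 2 + 0.625·42.5/6.25 = 6.25.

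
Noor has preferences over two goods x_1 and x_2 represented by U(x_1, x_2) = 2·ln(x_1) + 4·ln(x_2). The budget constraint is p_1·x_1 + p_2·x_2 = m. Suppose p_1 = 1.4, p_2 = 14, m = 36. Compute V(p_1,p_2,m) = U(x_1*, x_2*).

V = 6.4529

The MRS is (1/2)·x_2/x_1. Set MRS = p_1/p_2.
So 2·p_2·x_2 = 4·p_1·x_1; combined with the budget, a share 1/3 of income goes to x_1.
Demand: x_1*(p_1,p_2,m) = 1/3·m/p_1 and x_2* = 2/3·m/p_2.
At p_1=1.4, p_2=14, m=36: x_1* = 1/3·36/1.4 = 8.5714, x_2* = 1.7143.
Utility at the optimum: U(8.5714, 1.7143) = 6.4529.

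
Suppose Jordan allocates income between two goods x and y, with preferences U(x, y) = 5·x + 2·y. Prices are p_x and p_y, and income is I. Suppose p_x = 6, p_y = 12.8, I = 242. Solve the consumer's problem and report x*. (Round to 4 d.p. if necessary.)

x* = 40.3333

Perfect substitutes: compare marginal utility per dollar. 5/p_x vs 2/p_y → 0.8333 vs 0.1562.
x gives more utility per dollar, so spend all income on x: x* = I/p_x, y* = 0.
Numerically: x* = 40.3333, y* = 0.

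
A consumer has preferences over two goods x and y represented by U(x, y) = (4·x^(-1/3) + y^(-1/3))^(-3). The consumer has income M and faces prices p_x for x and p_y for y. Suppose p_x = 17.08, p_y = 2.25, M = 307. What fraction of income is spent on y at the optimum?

MU_x ∝ 4·x^(-4/3), MU_y ∝ y^(-4/3), so MRS = 4·(y/x)^(4/3) = p_x/p_y.
Hence y/x = ((1/4)·p_x/p_y)^(1/(4/3)), i.e. raised to the 0.75 power.
With the ratio pinned down, the budget gives x* = M/(p_x + p_y·(y/x)) and y* = (y/x)·x*.
Numerically y/x = 1.616903, so x* = 307/(17.08 + 2.25·1.616903) = 14.818 and y* = 1.616903·14.818 = 23.9593.
Expenditure on y: 2.25·23.9593 = 53.9084; share = 0.1756.

share on y = 0.1756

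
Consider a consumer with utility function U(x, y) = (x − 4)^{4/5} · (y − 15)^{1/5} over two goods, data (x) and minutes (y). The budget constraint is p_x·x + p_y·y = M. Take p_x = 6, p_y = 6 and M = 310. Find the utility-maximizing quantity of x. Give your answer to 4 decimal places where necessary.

x* = 30.1333

This is Cobb-Douglas in (x−4, y−15): tangency gives 0.8·p_y·(y−15) = 0.2·p_x·(x−4).
Substituting into the budget: x* = 4 + 0.8·(M − 4·p_x − 15·p_y)/p_x, and y* = 15 + 0.2·(…)/p_y.
Discretionary income = 310 − 4·6 − 15·6 = 196; x* = 4 + 0.8·196/6 = 30.1333.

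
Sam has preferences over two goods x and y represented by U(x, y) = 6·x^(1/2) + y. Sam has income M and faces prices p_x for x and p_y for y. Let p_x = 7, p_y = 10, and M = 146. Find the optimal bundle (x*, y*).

x* = 18.3673, y* = 1.7429

Set MRS = p_x/p_y: 3·x^(−1/2) = p_x/p_y.
Solve: √x = 3·p_y/p_x, so x*(p_x,p_y) = (3·p_y/p_x)², and y* = (M − p_x·x*)/p_y.
Plugging in: x* = (3·10/7)² = 18.3673, y* = 1.7429.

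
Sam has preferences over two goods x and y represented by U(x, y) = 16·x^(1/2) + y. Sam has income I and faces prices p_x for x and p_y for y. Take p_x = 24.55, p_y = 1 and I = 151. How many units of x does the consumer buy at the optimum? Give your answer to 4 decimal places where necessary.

x* = 0.1062

Utility is quasi-linear in y; the FOC for x is 8/√x = p_x/p_y.
Thus x* = (8·p_y/p_x)² — independent of I — with the rest of income spent on y.
Plugging in: x* = (8·1/24.55)² = 0.1062.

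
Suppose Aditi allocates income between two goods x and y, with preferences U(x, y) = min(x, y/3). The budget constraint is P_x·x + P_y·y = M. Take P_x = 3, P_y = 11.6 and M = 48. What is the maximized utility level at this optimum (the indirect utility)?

Demand: x*(P_x,P_y,M) = M/(P_x + 3·P_y), y* = 3·M/(P_x + 3·P_y).
Here 3 + 3·11.6 = 37.8, giving x* = 1.2698 and y* = 3.8095.
Utility at the optimum: U(1.2698, 3.8095) = 1.2698.

V = 1.2698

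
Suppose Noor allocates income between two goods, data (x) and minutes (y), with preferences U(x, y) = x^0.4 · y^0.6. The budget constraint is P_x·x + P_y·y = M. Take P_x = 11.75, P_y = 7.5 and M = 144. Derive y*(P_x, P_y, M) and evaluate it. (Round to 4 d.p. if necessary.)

y* = 11.52

Tangency: MRS = (2/3)·y/x = P_x/P_y.
Rearranging, P_y·y = (3/2)·P_x·x. Substituting into the budget gives P_x·x·(1 + (3/2)) = M.
Demand: x*(P_x,P_y,M) = 0.4·M/P_x and y* = 0.6·M/P_y.
At P_x=11.75, P_y=7.5, M=144: y* = 0.6·144/7.5 = 11.52.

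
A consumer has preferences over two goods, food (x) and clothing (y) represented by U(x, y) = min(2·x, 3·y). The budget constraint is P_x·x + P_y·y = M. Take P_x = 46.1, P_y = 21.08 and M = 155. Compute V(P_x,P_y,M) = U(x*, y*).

V = 5.1535

With perfect complements, no substitution: consume in ratio x:y = 3:2.
Budget: P_x·x + P_y·(2/3)·x = M, so (3·P_x + 2·P_y)·x = 3·M.
Demand: x*(P_x,P_y,M) = 3·M/(3·P_x + 2·P_y), y* = 2·M/(3·P_x + 2·P_y).
Here 3·46.1 + 2·21.08 = 180.46, giving x* = 2.5767 and y* = 1.7178.
Utility at the optimum: U(2.5767, 1.7178) = 5.1535.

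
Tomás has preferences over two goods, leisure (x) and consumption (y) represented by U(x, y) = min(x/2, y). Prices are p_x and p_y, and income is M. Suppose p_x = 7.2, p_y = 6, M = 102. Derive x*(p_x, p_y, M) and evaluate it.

x* = 10

Leontief preferences: the optimum is at the kink where x/2 = y/1, i.e. y = (1/2)·x.
Budget: p_x·x + p_y·(1/2)·x = M, so (2·p_x + p_y)·x = 2·M.
Demand: x*(p_x,p_y,M) = 2·M/(2·p_x + p_y), y* = M/(2·p_x + p_y).
Here 2·7.2 + 6 = 20.4, giving x* = 10.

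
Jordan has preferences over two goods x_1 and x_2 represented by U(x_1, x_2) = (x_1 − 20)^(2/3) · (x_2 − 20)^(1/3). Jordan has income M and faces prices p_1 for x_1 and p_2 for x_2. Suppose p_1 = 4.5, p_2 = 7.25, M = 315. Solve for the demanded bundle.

This is Cobb-Douglas in (x_1−20, x_2−20): tangency gives 2/3·p_2·(x_2−20) = 1/3·p_1·(x_1−20).
Substituting into the budget: x_1* = 20 + 2/3·(M − 20·p_1 − 20·p_2)/p_1, and x_2* = 20 + 1/3·(…)/p_2.
Discretionary income = 315 − 20·4.5 − 20·7.25 = 80; x_1* = 20 + 2/3·80/4.5 = 31.8519; x_2* = 20 + 1/3·80/7.25 = 23.6782.

x_1* = 31.8519, x_2* = 23.6782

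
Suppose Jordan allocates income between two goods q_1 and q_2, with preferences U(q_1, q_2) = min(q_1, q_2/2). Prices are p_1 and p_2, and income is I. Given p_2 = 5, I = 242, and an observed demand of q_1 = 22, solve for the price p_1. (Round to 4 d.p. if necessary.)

p_1 = 1

With perfect complements, no substitution: consume in ratio q_1:q_2 = 1:2.
Budget: p_1·q_1 + p_2·2·q_1 = I, so (p_1 + 2·p_2)·q_1 = I.
Demand: q_1*(p_1,p_2,I) = I/(p_1 + 2·p_2), q_2* = 2·I/(p_1 + 2·p_2).
Set q_1* = 22 in the demand function and solve for p_1: p_1 = 1.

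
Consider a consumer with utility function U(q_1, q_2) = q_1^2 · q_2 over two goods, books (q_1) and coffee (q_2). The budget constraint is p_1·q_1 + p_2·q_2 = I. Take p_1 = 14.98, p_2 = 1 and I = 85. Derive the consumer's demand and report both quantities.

Demand: q_1*(p_1,p_2,I) = 2/3·I/p_1 and q_2* = 1/3·I/p_2.
At p_1=14.98, p_2=1, I=85: q_1* = 2/3·85/14.98 = 3.7828, q_2* = 28.3333.

q_1* = 3.7828, q_2* = 28.3333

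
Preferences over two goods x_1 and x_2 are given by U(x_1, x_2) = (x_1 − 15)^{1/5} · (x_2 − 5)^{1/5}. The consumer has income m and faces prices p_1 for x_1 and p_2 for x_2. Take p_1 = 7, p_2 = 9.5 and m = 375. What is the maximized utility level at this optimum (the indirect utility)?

Let x_1' = x_1−15, x_2' = x_2−5. MRS = x_2'/x_1' = p_1/p_2.
After buying the subsistence bundle (15, 5), a share 0.5 of the remaining income goes to x_1: x_1* = 15 + 0.5·(m − 15p_1 − 5p_2)/p_1.
Discretionary income = 375 − 15·7 − 5·9.5 = 222.5; x_1* = 15 + 0.5·222.5/7 = 30.8929; x_2* = 5 + 0.5·222.5/9.5 = 16.7105.
Utility at the optimum: U(30.8929, 16.7105) = 2.8442.

V = 2.8442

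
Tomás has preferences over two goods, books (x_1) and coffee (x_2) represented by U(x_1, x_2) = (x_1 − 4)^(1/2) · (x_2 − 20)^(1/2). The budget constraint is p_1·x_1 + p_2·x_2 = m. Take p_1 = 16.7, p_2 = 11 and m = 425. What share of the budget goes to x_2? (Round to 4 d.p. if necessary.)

share on x_2 = 0.6802

This is Cobb-Douglas in (x_1−4, x_2−20): tangency gives 0.5·p_2·(x_2−20) = 0.5·p_1·(x_1−4).
After buying the subsistence bundle (4, 20), a share 0.5 of the remaining income goes to x_1: x_1* = 4 + 0.5·(m − 4p_1 − 20p_2)/p_1.
Discretionary income = 425 − 4·16.7 − 20·11 = 138.2; x_1* = 4 + 0.5·138.2/16.7 = 8.1377; x_2* = 20 + 0.5·138.2/11 = 26.2818.
Expenditure on x_2: 11·26.2818 = 289.1; share = 0.6802.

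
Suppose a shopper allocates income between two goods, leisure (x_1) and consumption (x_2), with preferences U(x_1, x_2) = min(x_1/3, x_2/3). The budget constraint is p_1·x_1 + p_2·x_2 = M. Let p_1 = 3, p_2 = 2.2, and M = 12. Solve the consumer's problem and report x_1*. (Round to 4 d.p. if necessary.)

With perfect complements, no substitution: consume in ratio x_1:x_2 = 3:3.
Budget: p_1·x_1 + p_2·x_1 = M, so (3·p_1 + 3·p_2)·x_1 = 3·M.
Demand: x_1*(p_1,p_2,M) = 3·M/(3·p_1 + 3·p_2), x_2* = 3·M/(3·p_1 + 3·p_2).
Here 3·3 + 3·2.2 = 15.6, giving x_1* = 2.3077.

x_1* = 2.3077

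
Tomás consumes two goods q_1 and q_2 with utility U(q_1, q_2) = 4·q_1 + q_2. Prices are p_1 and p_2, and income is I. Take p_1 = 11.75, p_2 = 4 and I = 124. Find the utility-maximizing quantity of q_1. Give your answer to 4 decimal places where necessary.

q_1 gives more utility per dollar, so spend all income on q_1: q_1* = I/p_1, q_2* = 0.
Numerically: q_1* = 10.5532, q_2* = 0.

q_1* = 10.5532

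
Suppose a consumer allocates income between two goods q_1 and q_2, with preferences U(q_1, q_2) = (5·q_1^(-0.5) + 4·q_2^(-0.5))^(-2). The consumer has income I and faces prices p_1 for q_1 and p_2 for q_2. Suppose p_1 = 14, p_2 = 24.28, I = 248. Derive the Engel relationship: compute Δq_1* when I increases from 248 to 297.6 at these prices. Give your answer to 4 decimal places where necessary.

MRS = MU_q_1/MU_q_2 = (5/4)·(q_2/q_1)^(1.5). Set equal to p_1/p_2.
Hence q_2/q_1 = ((4/5)·p_1/p_2)^(1/(1.5)), i.e. raised to the 2/3 power.
With the ratio pinned down, the budget gives q_1* = I/(p_1 + p_2·(q_2/q_1)) and q_2* = (q_2/q_1)·q_1*.
Numerically q_2/q_1 = 0.597007, so q_1* = 248/(14 + 24.28·0.597007) = 8.7032.
At I' = 297.6: q_1* = 10.4438. Change: 10.4438 − 8.7032 = 1.7406.

Δq_1* = 1.7406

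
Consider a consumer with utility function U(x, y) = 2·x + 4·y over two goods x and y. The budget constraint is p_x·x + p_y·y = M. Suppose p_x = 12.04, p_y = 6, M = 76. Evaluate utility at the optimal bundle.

y gives more utility per dollar, so spend all income on y: y* = M/p_y, x* = 0.
Numerically: x* = 0, y* = 12.6667.
Utility at the optimum: U(0, 12.6667) = 50.6667.

V = 50.6667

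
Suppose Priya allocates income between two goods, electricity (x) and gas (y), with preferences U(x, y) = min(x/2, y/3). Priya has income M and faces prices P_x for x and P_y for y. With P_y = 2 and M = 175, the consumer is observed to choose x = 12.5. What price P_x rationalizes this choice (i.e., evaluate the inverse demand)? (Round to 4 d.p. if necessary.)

P_x = 11

Leontief preferences: the optimum is at the kink where x/2 = y/3, i.e. y = (3/2)·x.
Budget: P_x·x + P_y·(3/2)·x = M, so (2·P_x + 3·P_y)·x = 2·M.
Demand: x*(P_x,P_y,M) = 2·M/(2·P_x + 3·P_y), y* = 3·M/(2·P_x + 3·P_y).
Set x* = 12.5 in the demand function and solve for P_x: P_x = 11.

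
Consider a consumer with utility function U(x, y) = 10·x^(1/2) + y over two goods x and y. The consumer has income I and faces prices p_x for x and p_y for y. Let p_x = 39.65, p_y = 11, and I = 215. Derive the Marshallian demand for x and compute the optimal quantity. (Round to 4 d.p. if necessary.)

x* = 1.9242

MU_x = 5/√x, MU_y = 1. Tangency: 5/√x = p_x/p_y.
Solve: √x = 5·p_y/p_x, so x*(p_x,p_y) = (5·p_y/p_x)², and y* = (I − p_x·x*)/p_y.
Plugging in: x* = (5·11/39.65)² = 1.9242.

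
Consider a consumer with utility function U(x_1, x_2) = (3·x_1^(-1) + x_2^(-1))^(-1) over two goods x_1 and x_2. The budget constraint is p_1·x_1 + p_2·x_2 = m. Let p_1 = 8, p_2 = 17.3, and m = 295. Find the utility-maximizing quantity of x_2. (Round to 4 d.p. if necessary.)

x_2* = 7.8298

From the CES first-order condition, 3·(x_2/x_1)^(2) = p_1/p_2.
Hence x_2/x_1 = ((1/3)·p_1/p_2)^(1/(2)), i.e. raised to the 0.5 power.
Substitute x_2 = (x_2/x_1)·x_1 into the budget: x_1* = m/(p_1 + p_2·(x_2/x_1)).
Numerically x_2/x_1 = 0.39261, so x_1* = 295/(8 + 17.3·0.39261) = 19.943 and x_2* = 0.39261·19.943 = 7.8298.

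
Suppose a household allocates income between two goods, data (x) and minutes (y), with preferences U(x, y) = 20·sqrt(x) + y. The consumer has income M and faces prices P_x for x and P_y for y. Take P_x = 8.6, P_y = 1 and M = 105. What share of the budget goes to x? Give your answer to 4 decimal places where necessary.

Set MRS = P_x/P_y: 10·x^(−1/2) = P_x/P_y.
Solve: √x = 10·P_y/P_x, so x*(P_x,P_y) = (10·P_y/P_x)², and y* = (M − P_x·x*)/P_y.
Plugging in: x* = (10·1/8.6)² = 1.3521, y* = 93.3721.
Expenditure on x: 8.6·1.3521 = 11.6279; share = 0.1107.

share on x = 0.1107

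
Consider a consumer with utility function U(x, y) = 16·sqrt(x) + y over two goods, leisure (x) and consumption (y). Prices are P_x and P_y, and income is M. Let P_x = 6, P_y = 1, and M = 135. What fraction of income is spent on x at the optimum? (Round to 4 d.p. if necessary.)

share on x = 0.079

MU_x = 8/√x, MU_y = 1. Tangency: 8/√x = P_x/P_y.
Thus x* = (8·P_y/P_x)² — independent of M — with the rest of income spent on y.
Plugging in: x* = (8·1/6)² = 1.7778, y* = 124.3333.
Expenditure on x: 6·1.7778 = 10.6667; share = 0.079.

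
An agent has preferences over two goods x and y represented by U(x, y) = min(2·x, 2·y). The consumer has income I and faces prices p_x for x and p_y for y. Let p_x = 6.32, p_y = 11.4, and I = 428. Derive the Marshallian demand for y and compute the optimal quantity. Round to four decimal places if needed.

y* = 24.1535

Leontief preferences: the optimum is at the kink where x/2 = y/2, i.e. y = x.
Budget: p_x·x + p_y·x = I, so (2·p_x + 2·p_y)·x = 2·I.
Demand: x*(p_x,p_y,I) = 2·I/(2·p_x + 2·p_y), y* = 2·I/(2·p_x + 2·p_y).
Here 2·6.32 + 2·11.4 = 35.44, giving y* = 24.1535.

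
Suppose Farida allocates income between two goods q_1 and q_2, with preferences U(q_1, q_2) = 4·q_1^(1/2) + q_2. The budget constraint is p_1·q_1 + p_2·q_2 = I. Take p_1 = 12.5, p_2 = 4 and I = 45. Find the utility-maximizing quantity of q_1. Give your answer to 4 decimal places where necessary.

q_1* = 0.4096

Set MRS = p_1/p_2: 2·q_1^(−1/2) = p_1/p_2.
Solve: √q_1 = 2·p_2/p_1, so q_1*(p_1,p_2) = (2·p_2/p_1)², and q_2* = (I − p_1·q_1*)/p_2.
Plugging in: q_1* = (2·4/12.5)² = 0.4096.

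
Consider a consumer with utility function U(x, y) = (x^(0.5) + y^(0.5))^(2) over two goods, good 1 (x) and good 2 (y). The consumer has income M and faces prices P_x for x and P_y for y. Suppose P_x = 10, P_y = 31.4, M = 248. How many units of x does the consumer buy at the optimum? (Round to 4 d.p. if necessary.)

x* = 18.8097

MRS = MU_x/MU_y = (y/x)^(0.5). Set equal to P_x/P_y.
Solve for the ratio: y/x = [P_x/P_y]^(2).
With the ratio pinned down, the budget gives x* = M/(P_x + P_y·(y/x)) and y* = (y/x)·x*.
Numerically y/x = 0.101424, so x* = 248/(10 + 31.4·0.101424) = 18.8097.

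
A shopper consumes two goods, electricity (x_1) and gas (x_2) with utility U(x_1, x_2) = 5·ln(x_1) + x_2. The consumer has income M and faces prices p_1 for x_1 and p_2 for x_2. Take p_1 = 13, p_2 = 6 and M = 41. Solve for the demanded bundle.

So x_1*(p_1,p_2) = 5·p_2/p_1, independent of income; and x_2* = (M − 5·p_2)/p_2.
At the given prices: x_1* = 5·6/13 = 2.3077, and x_2* = 1.8333.

x_1* = 2.3077, x_2* = 1.8333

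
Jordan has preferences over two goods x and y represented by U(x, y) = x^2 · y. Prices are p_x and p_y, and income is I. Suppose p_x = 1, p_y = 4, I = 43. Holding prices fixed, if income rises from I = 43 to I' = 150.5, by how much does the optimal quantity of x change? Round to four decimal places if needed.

At p_x=1, p_y=4, I=43: x* = 2/3·43/1 = 28.6667.
At I' = 150.5: x* = 100.3333. Change: 100.3333 − 28.6667 = 71.6667.

Δx* = 71.6667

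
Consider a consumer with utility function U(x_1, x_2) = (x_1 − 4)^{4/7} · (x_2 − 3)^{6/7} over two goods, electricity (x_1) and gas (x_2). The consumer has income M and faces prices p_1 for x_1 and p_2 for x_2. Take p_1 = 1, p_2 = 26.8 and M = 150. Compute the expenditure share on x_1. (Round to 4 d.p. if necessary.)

share on x_1 = 0.2016

MRS = (2/3)·(x_2−3)/(x_1−4). Tangency with p_1/p_2 gives x_2−3 = (3/2)·(p_1/p_2)·(x_1−4).
After buying the subsistence bundle (4, 3), a share 0.4 of the remaining income goes to x_1: x_1* = 4 + 0.4·(M − 4p_1 − 3p_2)/p_1.
Discretionary income = 150 − 4·1 − 3·26.8 = 65.6; x_1* = 4 + 0.4·65.6/1 = 30.24; x_2* = 3 + 0.6·65.6/26.8 = 4.4687.
Expenditure on x_1: 1·30.24 = 30.24; share = 0.2016.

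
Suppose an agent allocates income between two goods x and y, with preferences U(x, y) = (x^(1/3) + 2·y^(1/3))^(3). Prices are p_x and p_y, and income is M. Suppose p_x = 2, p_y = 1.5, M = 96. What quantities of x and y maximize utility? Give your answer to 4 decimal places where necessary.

MU_x ∝ x^(-2/3), MU_y ∝ 2·y^(-2/3), so MRS = (1/2)·(y/x)^(2/3) = p_x/p_y.
Hence y/x = (2·p_x/p_y)^(1/(2/3)), i.e. raised to the 1.5 power.
With the ratio pinned down, the budget gives x* = M/(p_x + p_y·(y/x)) and y* = (y/x)·x*.
Numerically y/x = 4.354648, so x* = 96/(2 + 1.5·4.354648) = 11.2518 and y* = 4.354648·11.2518 = 48.9976.

x* = 11.2518, y* = 48.9976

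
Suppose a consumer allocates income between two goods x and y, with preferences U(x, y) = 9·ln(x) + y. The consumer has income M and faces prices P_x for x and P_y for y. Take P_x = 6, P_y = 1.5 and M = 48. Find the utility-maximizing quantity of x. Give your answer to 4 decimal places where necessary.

x* = 2.25

MU_x = 9/x, MU_y = 1. Tangency: 9/x = P_x/P_y.
So x*(P_x,P_y) = 9·P_y/P_x, independent of income; and y* = (M − 9·P_y)/P_y.
At the given prices: x* = 9·1.5/6 = 2.25.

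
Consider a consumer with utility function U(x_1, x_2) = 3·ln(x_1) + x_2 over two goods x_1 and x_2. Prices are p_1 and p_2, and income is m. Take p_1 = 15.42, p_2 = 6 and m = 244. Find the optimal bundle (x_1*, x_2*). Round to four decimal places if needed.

MU_x_1 = 3/x_1, MU_x_2 = 1. Tangency: 3/x_1 = p_1/p_2.
So x_1*(p_1,p_2) = 3·p_2/p_1, independent of income; and x_2* = (m − 3·p_2)/p_2.
At the given prices: x_1* = 3·6/15.42 = 1.1673, and x_2* = 37.6667.

x_1* = 1.1673, x_2* = 37.6667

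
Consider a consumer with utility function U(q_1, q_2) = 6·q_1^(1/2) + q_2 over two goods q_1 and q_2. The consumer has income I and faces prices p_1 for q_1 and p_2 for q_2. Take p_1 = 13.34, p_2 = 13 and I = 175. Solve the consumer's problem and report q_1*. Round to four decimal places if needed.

MU_q_1 = 3/√q_1, MU_q_2 = 1. Tangency: 3/√q_1 = p_1/p_2.
Thus q_1* = (3·p_2/p_1)² — independent of I — with the rest of income spent on q_2.
Plugging in: q_1* = (3·13/13.34)² = 8.5471.

q_1* = 8.5471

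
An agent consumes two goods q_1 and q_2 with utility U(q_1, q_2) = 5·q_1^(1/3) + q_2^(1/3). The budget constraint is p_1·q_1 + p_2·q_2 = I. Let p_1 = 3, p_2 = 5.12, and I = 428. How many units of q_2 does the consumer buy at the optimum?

q_2* = 5.3565

From the CES first-order condition, 5·(q_2/q_1)^(2/3) = p_1/p_2.
Solve for the ratio: q_2/q_1 = [(1/5)·p_1/p_2]^(1.5).
With the ratio pinned down, the budget gives q_1* = I/(p_1 + p_2·(q_2/q_1)) and q_2* = (q_2/q_1)·q_1*.
Numerically q_2/q_1 = 0.040116, so q_1* = 428/(3 + 5.12·0.040116) = 133.5248 and q_2* = 0.040116·133.5248 = 5.3565.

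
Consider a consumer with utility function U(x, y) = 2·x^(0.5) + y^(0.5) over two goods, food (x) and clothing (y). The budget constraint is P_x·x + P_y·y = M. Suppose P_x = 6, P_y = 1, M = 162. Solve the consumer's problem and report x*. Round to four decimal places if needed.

x* = 10.8

Substitute y = (y/x)·x into the budget: x* = M/(P_x + P_y·(y/x)).
Numerically y/x = 9, so x* = 162/(6 + 1·9) = 10.8.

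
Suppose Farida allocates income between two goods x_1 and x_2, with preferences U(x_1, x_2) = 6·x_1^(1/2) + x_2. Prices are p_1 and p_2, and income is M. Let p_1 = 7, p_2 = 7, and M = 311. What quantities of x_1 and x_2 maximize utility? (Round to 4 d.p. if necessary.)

Utility is quasi-linear in x_2; the FOC for x_1 is 3/√x_1 = p_1/p_2.
Solve: √x_1 = 3·p_2/p_1, so x_1*(p_1,p_2) = (3·p_2/p_1)², and x_2* = (M − p_1·x_1*)/p_2.
Plugging in: x_1* = (3·7/7)² = 9, x_2* = 35.4286.

x_1* = 9, x_2* = 35.4286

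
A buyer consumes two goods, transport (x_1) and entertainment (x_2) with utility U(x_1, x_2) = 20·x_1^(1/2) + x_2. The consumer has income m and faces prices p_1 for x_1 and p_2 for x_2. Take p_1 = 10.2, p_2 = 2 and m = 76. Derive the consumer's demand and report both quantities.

Set MRS = p_1/p_2: 10·x_1^(−1/2) = p_1/p_2.
Solve: √x_1 = 10·p_2/p_1, so x_1*(p_1,p_2) = (10·p_2/p_1)², and x_2* = (m − p_1·x_1*)/p_2.
Plugging in: x_1* = (10·2/10.2)² = 3.8447, x_2* = 18.3922.

x_1* = 3.8447, x_2* = 18.3922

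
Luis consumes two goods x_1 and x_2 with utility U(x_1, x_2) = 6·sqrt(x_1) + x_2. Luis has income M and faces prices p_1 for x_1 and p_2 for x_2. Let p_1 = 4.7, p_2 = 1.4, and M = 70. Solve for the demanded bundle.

x_1* = 0.7986, x_2* = 47.3191

MU_x_1 = 3/√x_1, MU_x_2 = 1. Tangency: 3/√x_1 = p_1/p_2.
Thus x_1* = (3·p_2/p_1)² — independent of M — with the rest of income spent on x_2.
Plugging in: x_1* = (3·1.4/4.7)² = 0.7986, x_2* = 47.3191.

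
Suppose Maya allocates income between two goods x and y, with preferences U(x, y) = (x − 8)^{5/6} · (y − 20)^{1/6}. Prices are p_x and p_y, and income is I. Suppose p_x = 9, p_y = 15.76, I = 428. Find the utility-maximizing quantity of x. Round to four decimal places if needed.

MRS = 5·(y−20)/(x−8). Tangency with p_x/p_y gives y−20 = (1/5)·(p_x/p_y)·(x−8).
Substituting into the budget: x* = 8 + 5/6·(I − 8·p_x − 20·p_y)/p_x, and y* = 20 + 1/6·(…)/p_y.
Discretionary income = 428 − 8·9 − 20·15.76 = 40.8; x* = 8 + 5/6·40.8/9 = 11.7778.

x* = 11.7778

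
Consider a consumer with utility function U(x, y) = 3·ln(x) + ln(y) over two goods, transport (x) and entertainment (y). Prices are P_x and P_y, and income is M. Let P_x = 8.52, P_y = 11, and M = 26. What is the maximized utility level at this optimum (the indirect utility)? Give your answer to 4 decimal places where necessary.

Tangency: MRS = 3·y/x = P_x/P_y.
Rearranging, P_y·y = (1/3)·P_x·x. Substituting into the budget gives P_x·x·(1 + (1/3)) = M.
Demand: x*(P_x,P_y,M) = 0.75·M/P_x and y* = 0.25·M/P_y.
At P_x=8.52, P_y=11, M=26: x* = 0.75·26/8.52 = 2.2887, y* = 0.5909.
Utility at the optimum: U(2.2887, 0.5909) = 1.9579.

V = 1.9579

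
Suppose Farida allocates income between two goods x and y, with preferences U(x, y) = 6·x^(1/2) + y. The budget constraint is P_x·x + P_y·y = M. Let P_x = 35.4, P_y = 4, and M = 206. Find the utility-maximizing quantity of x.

Utility is quasi-linear in y; the FOC for x is 3/√x = P_x/P_y.
Solve: √x = 3·P_y/P_x, so x*(P_x,P_y) = (3·P_y/P_x)², and y* = (M − P_x·x*)/P_y.
Plugging in: x* = (3·4/35.4)² = 0.1149.

x* = 0.1149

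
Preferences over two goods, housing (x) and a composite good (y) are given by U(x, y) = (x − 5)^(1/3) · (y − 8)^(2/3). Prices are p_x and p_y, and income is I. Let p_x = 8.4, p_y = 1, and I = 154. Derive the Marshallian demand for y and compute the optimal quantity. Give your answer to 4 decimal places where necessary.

y* = 77.3333

MRS = (1/2)·(y−8)/(x−5). Tangency with p_x/p_y gives y−8 = 2·(p_x/p_y)·(x−5).
After buying the subsistence bundle (5, 8), a share 1/3 of the remaining income goes to x: x* = 5 + 1/3·(I − 5p_x − 8p_y)/p_x.
Discretionary income = 154 − 5·8.4 − 8·1 = 104; y* = 8 + 2/3·104/1 = 77.3333.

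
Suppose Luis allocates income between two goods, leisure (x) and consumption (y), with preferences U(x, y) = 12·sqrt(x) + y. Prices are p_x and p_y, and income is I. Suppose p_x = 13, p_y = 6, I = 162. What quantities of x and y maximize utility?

Utility is quasi-linear in y; the FOC for x is 6/√x = p_x/p_y.
Solve: √x = 6·p_y/p_x, so x*(p_x,p_y) = (6·p_y/p_x)², and y* = (I − p_x·x*)/p_y.
Plugging in: x* = (6·6/13)² = 7.6686, y* = 10.3846.

x* = 7.6686, y* = 10.3846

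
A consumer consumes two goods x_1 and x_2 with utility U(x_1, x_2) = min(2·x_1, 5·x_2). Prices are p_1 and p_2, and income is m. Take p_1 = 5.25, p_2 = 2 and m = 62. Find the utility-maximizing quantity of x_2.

With perfect complements, no substitution: consume in ratio x_1:x_2 = 5:2.
Budget: p_1·x_1 + p_2·(2/5)·x_1 = m, so (5·p_1 + 2·p_2)·x_1 = 5·m.
Demand: x_1*(p_1,p_2,m) = 5·m/(5·p_1 + 2·p_2), x_2* = 2·m/(5·p_1 + 2·p_2).
Here 5·5.25 + 2·2 = 30.25, giving x_2* = 4.0992.

x_2* = 4.0992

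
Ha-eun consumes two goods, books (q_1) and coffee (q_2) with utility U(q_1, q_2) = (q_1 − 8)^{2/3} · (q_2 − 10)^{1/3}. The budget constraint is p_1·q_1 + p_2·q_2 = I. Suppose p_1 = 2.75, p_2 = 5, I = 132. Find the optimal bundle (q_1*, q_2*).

After buying the subsistence bundle (8, 10), a share 2/3 of the remaining income goes to q_1: q_1* = 8 + 2/3·(I − 8p_1 − 10p_2)/p_1.
Discretionary income = 132 − 8·2.75 − 10·5 = 60; q_1* = 8 + 2/3·60/2.75 = 22.5455; q_2* = 10 + 1/3·60/5 = 14.

q_1* = 22.5455, q_2* = 14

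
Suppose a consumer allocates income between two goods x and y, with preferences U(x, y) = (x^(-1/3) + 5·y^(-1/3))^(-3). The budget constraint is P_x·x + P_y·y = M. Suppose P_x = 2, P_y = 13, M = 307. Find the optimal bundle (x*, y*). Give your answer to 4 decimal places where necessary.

Numerically y/x = 0.821377, so x* = 307/(2 + 13·0.821377) = 24.2154 and y* = 0.821377·24.2154 = 19.8899.

x* = 24.2154, y* = 19.8899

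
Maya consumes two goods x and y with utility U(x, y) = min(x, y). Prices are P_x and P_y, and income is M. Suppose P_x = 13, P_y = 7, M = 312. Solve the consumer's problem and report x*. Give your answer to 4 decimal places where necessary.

x* = 15.6

Demand: x*(P_x,P_y,M) = M/(P_x + P_y), y* = M/(P_x + P_y).
Here 13 + 7 = 20, giving x* = 15.6.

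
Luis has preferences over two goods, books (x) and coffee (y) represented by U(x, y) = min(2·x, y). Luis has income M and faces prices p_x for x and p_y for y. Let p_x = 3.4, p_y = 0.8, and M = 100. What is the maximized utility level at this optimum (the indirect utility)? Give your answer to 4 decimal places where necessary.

V = 40

Leontief preferences: the optimum is at the kink where x/1 = y/2, i.e. y = 2·x.
Budget: p_x·x + p_y·2·x = M, so (p_x + 2·p_y)·x = M.
Demand: x*(p_x,p_y,M) = M/(p_x + 2·p_y), y* = 2·M/(p_x + 2·p_y).
Here 3.4 + 2·0.8 = 5, giving x* = 20 and y* = 40.
Utility at the optimum: U(20, 40) = 40.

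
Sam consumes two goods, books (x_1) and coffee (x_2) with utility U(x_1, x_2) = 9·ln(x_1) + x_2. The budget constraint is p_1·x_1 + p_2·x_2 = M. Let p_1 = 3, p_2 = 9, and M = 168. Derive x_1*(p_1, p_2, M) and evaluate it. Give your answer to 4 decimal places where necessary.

Set MRS = p_1/p_2: (9/x_1)/1 = p_1/p_2.
So x_1*(p_1,p_2) = 9·p_2/p_1, independent of income; and x_2* = (M − 9·p_2)/p_2.
At the given prices: x_1* = 9·9/3 = 27.

x_1* = 27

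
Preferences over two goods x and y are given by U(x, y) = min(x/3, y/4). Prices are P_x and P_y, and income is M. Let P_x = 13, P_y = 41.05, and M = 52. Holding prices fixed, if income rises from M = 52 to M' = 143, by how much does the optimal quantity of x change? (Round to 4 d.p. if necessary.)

Here 3·13 + 4·41.05 = 203.2, giving x* = 0.7677.
At M' = 143: x* = 2.1112. Change: 2.1112 − 0.7677 = 1.3435.

Δx* = 1.3435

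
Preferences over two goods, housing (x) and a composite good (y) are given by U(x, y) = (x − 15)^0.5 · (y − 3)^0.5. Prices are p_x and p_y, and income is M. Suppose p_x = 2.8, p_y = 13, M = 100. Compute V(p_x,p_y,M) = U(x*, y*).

V = 1.5746

MRS = (y−3)/(x−15). Tangency with p_x/p_y gives y−3 = (p_x/p_y)·(x−15).
Substituting into the budget: x* = 15 + 0.5·(M − 15·p_x − 3·p_y)/p_x, and y* = 3 + 0.5·(…)/p_y.
Discretionary income = 100 − 15·2.8 − 3·13 = 19; x* = 15 + 0.5·19/2.8 = 18.3929; y* = 3 + 0.5·19/13 = 3.7308.
Utility at the optimum: U(18.3929, 3.7308) = 1.5746.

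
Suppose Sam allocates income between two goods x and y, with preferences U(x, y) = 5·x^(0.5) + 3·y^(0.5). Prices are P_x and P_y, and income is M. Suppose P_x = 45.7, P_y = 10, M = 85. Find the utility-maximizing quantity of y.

MRS = MU_x/MU_y = (5/3)·(y/x)^(0.5). Set equal to P_x/P_y.
Solve for the ratio: y/x = [(3/5)·P_x/P_y]^(2).
Substitute y = (y/x)·x into the budget: x* = M/(P_x + P_y·(y/x)).
Numerically y/x = 7.518564, so x* = 85/(45.7 + 10·7.518564) = 0.7031 and y* = 7.518564·0.7031 = 5.2866.

y* = 5.2866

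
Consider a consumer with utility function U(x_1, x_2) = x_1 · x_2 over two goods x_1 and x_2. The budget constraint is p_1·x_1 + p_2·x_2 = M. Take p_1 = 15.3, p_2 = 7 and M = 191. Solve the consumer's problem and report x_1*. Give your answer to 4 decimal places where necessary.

x_1* = 6.2418

Tangency: MRS = x_2/x_1 = p_1/p_2.
So p_2·x_2 = p_1·x_1; combined with the budget, a share 0.5 of income goes to x_1.
Demand: x_1*(p_1,p_2,M) = 0.5·M/p_1 and x_2* = 0.5·M/p_2.
At p_1=15.3, p_2=7, M=191: x_1* = 0.5·191/15.3 = 6.2418.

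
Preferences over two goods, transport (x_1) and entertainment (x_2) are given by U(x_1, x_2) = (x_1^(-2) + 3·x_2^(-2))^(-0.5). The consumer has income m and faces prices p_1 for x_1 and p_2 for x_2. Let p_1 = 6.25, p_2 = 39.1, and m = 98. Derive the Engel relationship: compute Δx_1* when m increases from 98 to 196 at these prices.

Δx_1* = 2.6591

Numerically x_2/x_1 = 0.782723, so x_1* = 98/(6.25 + 39.1·0.782723) = 2.6591.
At m' = 196: x_1* = 5.3182. Change: 5.3182 − 2.6591 = 2.6591.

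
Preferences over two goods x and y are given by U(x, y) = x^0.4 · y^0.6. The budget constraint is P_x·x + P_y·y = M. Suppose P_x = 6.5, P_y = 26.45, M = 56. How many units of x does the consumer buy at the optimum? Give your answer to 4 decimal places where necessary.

x* = 3.4462

MU_x/MU_y = (0.4·y)/(0.6·x); tangency sets this equal to P_x/P_y.
So 0.4·P_y·y = 0.6·P_x·x; combined with the budget, a share 0.4 of income goes to x.
Demand: x*(P_x,P_y,M) = 0.4·M/P_x and y* = 0.6·M/P_y.
At P_x=6.5, P_y=26.45, M=56: x* = 0.4·56/6.5 = 3.4462.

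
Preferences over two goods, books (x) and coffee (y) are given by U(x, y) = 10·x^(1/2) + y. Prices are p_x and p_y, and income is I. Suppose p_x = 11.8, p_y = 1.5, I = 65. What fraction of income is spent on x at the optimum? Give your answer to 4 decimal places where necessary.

share on x = 0.0733

Utility is quasi-linear in y; the FOC for x is 5/√x = p_x/p_y.
Thus x* = (5·p_y/p_x)² — independent of I — with the rest of income spent on y.
Plugging in: x* = (5·1.5/11.8)² = 0.404, y* = 40.1554.
Expenditure on x: 11.8·0.404 = 4.7669; share = 0.0733.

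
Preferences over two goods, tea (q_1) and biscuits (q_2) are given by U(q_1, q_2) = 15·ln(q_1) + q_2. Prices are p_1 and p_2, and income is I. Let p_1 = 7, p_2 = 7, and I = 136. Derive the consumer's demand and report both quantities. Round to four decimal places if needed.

So q_1*(p_1,p_2) = 15·p_2/p_1, independent of income; and q_2* = (I − 15·p_2)/p_2.
At the given prices: q_1* = 15·7/7 = 15, and q_2* = 4.4286.

q_1* = 15, q_2* = 4.4286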